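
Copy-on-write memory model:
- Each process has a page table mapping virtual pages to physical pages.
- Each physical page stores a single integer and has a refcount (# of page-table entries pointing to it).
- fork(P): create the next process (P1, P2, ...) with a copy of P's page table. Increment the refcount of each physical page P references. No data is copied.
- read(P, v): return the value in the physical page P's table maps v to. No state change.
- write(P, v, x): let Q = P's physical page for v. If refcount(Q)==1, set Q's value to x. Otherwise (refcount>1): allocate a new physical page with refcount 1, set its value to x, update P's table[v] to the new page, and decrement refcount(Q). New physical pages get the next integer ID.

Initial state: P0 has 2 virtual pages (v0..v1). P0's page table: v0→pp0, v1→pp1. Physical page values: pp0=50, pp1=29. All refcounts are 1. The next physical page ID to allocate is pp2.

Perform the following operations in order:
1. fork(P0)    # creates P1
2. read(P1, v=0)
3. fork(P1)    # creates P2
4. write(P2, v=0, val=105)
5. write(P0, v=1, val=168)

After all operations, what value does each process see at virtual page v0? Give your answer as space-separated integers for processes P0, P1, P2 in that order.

Op 1: fork(P0) -> P1. 2 ppages; refcounts: pp0:2 pp1:2
Op 2: read(P1, v0) -> 50. No state change.
Op 3: fork(P1) -> P2. 2 ppages; refcounts: pp0:3 pp1:3
Op 4: write(P2, v0, 105). refcount(pp0)=3>1 -> COPY to pp2. 3 ppages; refcounts: pp0:2 pp1:3 pp2:1
Op 5: write(P0, v1, 168). refcount(pp1)=3>1 -> COPY to pp3. 4 ppages; refcounts: pp0:2 pp1:2 pp2:1 pp3:1
P0: v0 -> pp0 = 50
P1: v0 -> pp0 = 50
P2: v0 -> pp2 = 105

Answer: 50 50 105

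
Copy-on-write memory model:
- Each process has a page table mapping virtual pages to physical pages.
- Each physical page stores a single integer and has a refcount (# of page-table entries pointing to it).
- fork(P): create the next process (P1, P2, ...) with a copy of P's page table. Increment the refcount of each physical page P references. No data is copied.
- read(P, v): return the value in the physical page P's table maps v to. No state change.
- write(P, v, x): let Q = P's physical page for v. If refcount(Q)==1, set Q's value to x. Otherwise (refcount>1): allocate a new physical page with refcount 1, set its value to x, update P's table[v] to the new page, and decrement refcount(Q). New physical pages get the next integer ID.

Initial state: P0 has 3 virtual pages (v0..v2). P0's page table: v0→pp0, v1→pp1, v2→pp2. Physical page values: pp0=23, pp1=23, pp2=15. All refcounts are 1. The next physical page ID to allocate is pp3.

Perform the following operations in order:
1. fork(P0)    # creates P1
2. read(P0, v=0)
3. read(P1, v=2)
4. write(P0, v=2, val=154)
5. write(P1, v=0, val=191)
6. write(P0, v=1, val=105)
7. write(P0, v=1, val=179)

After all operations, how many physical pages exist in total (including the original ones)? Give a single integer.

Answer: 6

Derivation:
Op 1: fork(P0) -> P1. 3 ppages; refcounts: pp0:2 pp1:2 pp2:2
Op 2: read(P0, v0) -> 23. No state change.
Op 3: read(P1, v2) -> 15. No state change.
Op 4: write(P0, v2, 154). refcount(pp2)=2>1 -> COPY to pp3. 4 ppages; refcounts: pp0:2 pp1:2 pp2:1 pp3:1
Op 5: write(P1, v0, 191). refcount(pp0)=2>1 -> COPY to pp4. 5 ppages; refcounts: pp0:1 pp1:2 pp2:1 pp3:1 pp4:1
Op 6: write(P0, v1, 105). refcount(pp1)=2>1 -> COPY to pp5. 6 ppages; refcounts: pp0:1 pp1:1 pp2:1 pp3:1 pp4:1 pp5:1
Op 7: write(P0, v1, 179). refcount(pp5)=1 -> write in place. 6 ppages; refcounts: pp0:1 pp1:1 pp2:1 pp3:1 pp4:1 pp5:1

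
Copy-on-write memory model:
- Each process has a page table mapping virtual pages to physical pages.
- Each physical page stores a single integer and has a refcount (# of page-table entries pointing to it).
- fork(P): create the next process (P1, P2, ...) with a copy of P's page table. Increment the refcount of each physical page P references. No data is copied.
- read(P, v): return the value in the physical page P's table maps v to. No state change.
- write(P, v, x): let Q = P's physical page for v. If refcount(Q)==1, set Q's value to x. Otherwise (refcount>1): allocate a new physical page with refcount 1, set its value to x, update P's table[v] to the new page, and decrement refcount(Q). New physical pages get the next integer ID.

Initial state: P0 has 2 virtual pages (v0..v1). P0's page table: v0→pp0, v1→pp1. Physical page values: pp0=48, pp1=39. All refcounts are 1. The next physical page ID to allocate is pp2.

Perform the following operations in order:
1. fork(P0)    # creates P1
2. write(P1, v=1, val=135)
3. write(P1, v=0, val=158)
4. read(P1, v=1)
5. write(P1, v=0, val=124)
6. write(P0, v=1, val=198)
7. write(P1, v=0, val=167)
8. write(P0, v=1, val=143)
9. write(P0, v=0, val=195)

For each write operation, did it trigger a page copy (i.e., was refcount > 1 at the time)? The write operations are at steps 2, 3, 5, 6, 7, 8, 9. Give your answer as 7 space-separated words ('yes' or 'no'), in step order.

Op 1: fork(P0) -> P1. 2 ppages; refcounts: pp0:2 pp1:2
Op 2: write(P1, v1, 135). refcount(pp1)=2>1 -> COPY to pp2. 3 ppages; refcounts: pp0:2 pp1:1 pp2:1
Op 3: write(P1, v0, 158). refcount(pp0)=2>1 -> COPY to pp3. 4 ppages; refcounts: pp0:1 pp1:1 pp2:1 pp3:1
Op 4: read(P1, v1) -> 135. No state change.
Op 5: write(P1, v0, 124). refcount(pp3)=1 -> write in place. 4 ppages; refcounts: pp0:1 pp1:1 pp2:1 pp3:1
Op 6: write(P0, v1, 198). refcount(pp1)=1 -> write in place. 4 ppages; refcounts: pp0:1 pp1:1 pp2:1 pp3:1
Op 7: write(P1, v0, 167). refcount(pp3)=1 -> write in place. 4 ppages; refcounts: pp0:1 pp1:1 pp2:1 pp3:1
Op 8: write(P0, v1, 143). refcount(pp1)=1 -> write in place. 4 ppages; refcounts: pp0:1 pp1:1 pp2:1 pp3:1
Op 9: write(P0, v0, 195). refcount(pp0)=1 -> write in place. 4 ppages; refcounts: pp0:1 pp1:1 pp2:1 pp3:1

yes yes no no no no no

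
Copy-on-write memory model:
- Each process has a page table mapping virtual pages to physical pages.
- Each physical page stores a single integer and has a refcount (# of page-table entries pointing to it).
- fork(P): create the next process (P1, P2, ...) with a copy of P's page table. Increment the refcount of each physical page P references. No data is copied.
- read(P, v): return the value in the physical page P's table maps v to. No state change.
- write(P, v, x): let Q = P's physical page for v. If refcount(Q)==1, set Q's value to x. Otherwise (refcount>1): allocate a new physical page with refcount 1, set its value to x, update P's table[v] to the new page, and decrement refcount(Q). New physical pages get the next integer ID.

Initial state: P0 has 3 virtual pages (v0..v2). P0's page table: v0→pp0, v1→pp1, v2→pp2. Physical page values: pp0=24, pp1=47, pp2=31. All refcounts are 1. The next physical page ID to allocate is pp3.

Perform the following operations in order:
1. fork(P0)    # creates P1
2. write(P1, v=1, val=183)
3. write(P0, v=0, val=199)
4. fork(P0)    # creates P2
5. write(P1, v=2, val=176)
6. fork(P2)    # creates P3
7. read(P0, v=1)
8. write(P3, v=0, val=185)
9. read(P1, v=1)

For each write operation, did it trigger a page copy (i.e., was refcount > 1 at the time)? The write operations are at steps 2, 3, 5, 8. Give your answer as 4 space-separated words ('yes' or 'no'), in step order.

Op 1: fork(P0) -> P1. 3 ppages; refcounts: pp0:2 pp1:2 pp2:2
Op 2: write(P1, v1, 183). refcount(pp1)=2>1 -> COPY to pp3. 4 ppages; refcounts: pp0:2 pp1:1 pp2:2 pp3:1
Op 3: write(P0, v0, 199). refcount(pp0)=2>1 -> COPY to pp4. 5 ppages; refcounts: pp0:1 pp1:1 pp2:2 pp3:1 pp4:1
Op 4: fork(P0) -> P2. 5 ppages; refcounts: pp0:1 pp1:2 pp2:3 pp3:1 pp4:2
Op 5: write(P1, v2, 176). refcount(pp2)=3>1 -> COPY to pp5. 6 ppages; refcounts: pp0:1 pp1:2 pp2:2 pp3:1 pp4:2 pp5:1
Op 6: fork(P2) -> P3. 6 ppages; refcounts: pp0:1 pp1:3 pp2:3 pp3:1 pp4:3 pp5:1
Op 7: read(P0, v1) -> 47. No state change.
Op 8: write(P3, v0, 185). refcount(pp4)=3>1 -> COPY to pp6. 7 ppages; refcounts: pp0:1 pp1:3 pp2:3 pp3:1 pp4:2 pp5:1 pp6:1
Op 9: read(P1, v1) -> 183. No state change.

yes yes yes yes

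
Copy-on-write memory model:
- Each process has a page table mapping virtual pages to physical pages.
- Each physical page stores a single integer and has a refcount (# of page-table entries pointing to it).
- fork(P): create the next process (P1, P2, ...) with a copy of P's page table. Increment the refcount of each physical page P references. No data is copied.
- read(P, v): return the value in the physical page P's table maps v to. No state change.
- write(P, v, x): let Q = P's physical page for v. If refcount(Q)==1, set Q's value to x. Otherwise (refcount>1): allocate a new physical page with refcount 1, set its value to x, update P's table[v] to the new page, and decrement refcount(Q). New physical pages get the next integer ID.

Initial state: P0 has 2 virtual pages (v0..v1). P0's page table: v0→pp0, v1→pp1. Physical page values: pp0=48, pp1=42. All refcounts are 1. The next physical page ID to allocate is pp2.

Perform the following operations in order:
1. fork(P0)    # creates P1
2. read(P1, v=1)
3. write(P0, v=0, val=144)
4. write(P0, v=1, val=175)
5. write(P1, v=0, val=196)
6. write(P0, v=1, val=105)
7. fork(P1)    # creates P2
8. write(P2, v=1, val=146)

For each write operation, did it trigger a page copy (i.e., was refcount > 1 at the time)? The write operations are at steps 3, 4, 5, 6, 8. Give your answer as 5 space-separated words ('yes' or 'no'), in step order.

Op 1: fork(P0) -> P1. 2 ppages; refcounts: pp0:2 pp1:2
Op 2: read(P1, v1) -> 42. No state change.
Op 3: write(P0, v0, 144). refcount(pp0)=2>1 -> COPY to pp2. 3 ppages; refcounts: pp0:1 pp1:2 pp2:1
Op 4: write(P0, v1, 175). refcount(pp1)=2>1 -> COPY to pp3. 4 ppages; refcounts: pp0:1 pp1:1 pp2:1 pp3:1
Op 5: write(P1, v0, 196). refcount(pp0)=1 -> write in place. 4 ppages; refcounts: pp0:1 pp1:1 pp2:1 pp3:1
Op 6: write(P0, v1, 105). refcount(pp3)=1 -> write in place. 4 ppages; refcounts: pp0:1 pp1:1 pp2:1 pp3:1
Op 7: fork(P1) -> P2. 4 ppages; refcounts: pp0:2 pp1:2 pp2:1 pp3:1
Op 8: write(P2, v1, 146). refcount(pp1)=2>1 -> COPY to pp4. 5 ppages; refcounts: pp0:2 pp1:1 pp2:1 pp3:1 pp4:1

yes yes no no yes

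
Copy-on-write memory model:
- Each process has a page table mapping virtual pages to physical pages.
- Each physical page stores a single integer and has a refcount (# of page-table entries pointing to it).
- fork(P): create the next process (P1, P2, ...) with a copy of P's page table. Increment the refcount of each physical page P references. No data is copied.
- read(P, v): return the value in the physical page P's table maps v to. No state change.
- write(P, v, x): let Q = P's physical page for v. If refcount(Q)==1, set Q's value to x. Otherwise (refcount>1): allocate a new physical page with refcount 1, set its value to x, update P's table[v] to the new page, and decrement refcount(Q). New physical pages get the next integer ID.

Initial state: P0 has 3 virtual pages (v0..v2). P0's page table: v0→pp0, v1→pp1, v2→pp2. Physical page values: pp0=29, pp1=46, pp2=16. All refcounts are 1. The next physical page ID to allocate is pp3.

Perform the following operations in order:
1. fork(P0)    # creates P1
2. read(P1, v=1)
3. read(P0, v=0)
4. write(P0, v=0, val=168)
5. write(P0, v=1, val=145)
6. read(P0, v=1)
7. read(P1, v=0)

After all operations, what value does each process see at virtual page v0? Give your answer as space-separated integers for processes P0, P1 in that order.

Answer: 168 29

Derivation:
Op 1: fork(P0) -> P1. 3 ppages; refcounts: pp0:2 pp1:2 pp2:2
Op 2: read(P1, v1) -> 46. No state change.
Op 3: read(P0, v0) -> 29. No state change.
Op 4: write(P0, v0, 168). refcount(pp0)=2>1 -> COPY to pp3. 4 ppages; refcounts: pp0:1 pp1:2 pp2:2 pp3:1
Op 5: write(P0, v1, 145). refcount(pp1)=2>1 -> COPY to pp4. 5 ppages; refcounts: pp0:1 pp1:1 pp2:2 pp3:1 pp4:1
Op 6: read(P0, v1) -> 145. No state change.
Op 7: read(P1, v0) -> 29. No state change.
P0: v0 -> pp3 = 168
P1: v0 -> pp0 = 29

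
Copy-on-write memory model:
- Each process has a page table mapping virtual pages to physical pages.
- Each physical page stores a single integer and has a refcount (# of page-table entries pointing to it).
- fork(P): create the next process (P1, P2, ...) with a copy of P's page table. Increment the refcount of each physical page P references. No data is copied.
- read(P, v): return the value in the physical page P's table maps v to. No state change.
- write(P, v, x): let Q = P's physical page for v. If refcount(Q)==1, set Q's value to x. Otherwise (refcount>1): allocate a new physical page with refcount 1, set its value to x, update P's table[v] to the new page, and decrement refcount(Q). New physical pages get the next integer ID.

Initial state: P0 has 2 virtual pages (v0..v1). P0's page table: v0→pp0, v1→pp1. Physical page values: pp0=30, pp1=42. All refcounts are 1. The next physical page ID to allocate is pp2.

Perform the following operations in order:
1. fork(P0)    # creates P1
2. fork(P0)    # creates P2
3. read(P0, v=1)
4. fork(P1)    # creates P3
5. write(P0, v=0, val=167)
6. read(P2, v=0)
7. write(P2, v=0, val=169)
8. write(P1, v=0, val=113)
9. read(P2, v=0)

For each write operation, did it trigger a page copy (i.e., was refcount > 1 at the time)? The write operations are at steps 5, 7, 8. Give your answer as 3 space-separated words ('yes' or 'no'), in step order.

Op 1: fork(P0) -> P1. 2 ppages; refcounts: pp0:2 pp1:2
Op 2: fork(P0) -> P2. 2 ppages; refcounts: pp0:3 pp1:3
Op 3: read(P0, v1) -> 42. No state change.
Op 4: fork(P1) -> P3. 2 ppages; refcounts: pp0:4 pp1:4
Op 5: write(P0, v0, 167). refcount(pp0)=4>1 -> COPY to pp2. 3 ppages; refcounts: pp0:3 pp1:4 pp2:1
Op 6: read(P2, v0) -> 30. No state change.
Op 7: write(P2, v0, 169). refcount(pp0)=3>1 -> COPY to pp3. 4 ppages; refcounts: pp0:2 pp1:4 pp2:1 pp3:1
Op 8: write(P1, v0, 113). refcount(pp0)=2>1 -> COPY to pp4. 5 ppages; refcounts: pp0:1 pp1:4 pp2:1 pp3:1 pp4:1
Op 9: read(P2, v0) -> 169. No state change.

yes yes yes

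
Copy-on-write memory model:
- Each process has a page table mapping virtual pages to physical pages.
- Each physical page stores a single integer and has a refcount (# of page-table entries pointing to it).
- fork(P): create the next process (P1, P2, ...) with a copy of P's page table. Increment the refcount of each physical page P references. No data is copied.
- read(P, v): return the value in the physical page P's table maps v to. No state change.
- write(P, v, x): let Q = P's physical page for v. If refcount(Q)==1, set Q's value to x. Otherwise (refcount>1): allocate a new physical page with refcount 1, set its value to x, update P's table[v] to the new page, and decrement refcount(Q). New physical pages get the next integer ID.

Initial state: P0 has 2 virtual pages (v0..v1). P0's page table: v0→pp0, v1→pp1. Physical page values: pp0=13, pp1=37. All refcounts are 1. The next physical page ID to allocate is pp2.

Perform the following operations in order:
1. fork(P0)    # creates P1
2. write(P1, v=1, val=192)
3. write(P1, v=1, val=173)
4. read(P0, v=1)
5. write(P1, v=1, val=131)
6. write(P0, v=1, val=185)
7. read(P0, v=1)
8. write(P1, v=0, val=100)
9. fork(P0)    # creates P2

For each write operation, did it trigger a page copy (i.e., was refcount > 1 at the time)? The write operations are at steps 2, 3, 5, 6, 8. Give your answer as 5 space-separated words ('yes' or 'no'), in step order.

Op 1: fork(P0) -> P1. 2 ppages; refcounts: pp0:2 pp1:2
Op 2: write(P1, v1, 192). refcount(pp1)=2>1 -> COPY to pp2. 3 ppages; refcounts: pp0:2 pp1:1 pp2:1
Op 3: write(P1, v1, 173). refcount(pp2)=1 -> write in place. 3 ppages; refcounts: pp0:2 pp1:1 pp2:1
Op 4: read(P0, v1) -> 37. No state change.
Op 5: write(P1, v1, 131). refcount(pp2)=1 -> write in place. 3 ppages; refcounts: pp0:2 pp1:1 pp2:1
Op 6: write(P0, v1, 185). refcount(pp1)=1 -> write in place. 3 ppages; refcounts: pp0:2 pp1:1 pp2:1
Op 7: read(P0, v1) -> 185. No state change.
Op 8: write(P1, v0, 100). refcount(pp0)=2>1 -> COPY to pp3. 4 ppages; refcounts: pp0:1 pp1:1 pp2:1 pp3:1
Op 9: fork(P0) -> P2. 4 ppages; refcounts: pp0:2 pp1:2 pp2:1 pp3:1

yes no no no yes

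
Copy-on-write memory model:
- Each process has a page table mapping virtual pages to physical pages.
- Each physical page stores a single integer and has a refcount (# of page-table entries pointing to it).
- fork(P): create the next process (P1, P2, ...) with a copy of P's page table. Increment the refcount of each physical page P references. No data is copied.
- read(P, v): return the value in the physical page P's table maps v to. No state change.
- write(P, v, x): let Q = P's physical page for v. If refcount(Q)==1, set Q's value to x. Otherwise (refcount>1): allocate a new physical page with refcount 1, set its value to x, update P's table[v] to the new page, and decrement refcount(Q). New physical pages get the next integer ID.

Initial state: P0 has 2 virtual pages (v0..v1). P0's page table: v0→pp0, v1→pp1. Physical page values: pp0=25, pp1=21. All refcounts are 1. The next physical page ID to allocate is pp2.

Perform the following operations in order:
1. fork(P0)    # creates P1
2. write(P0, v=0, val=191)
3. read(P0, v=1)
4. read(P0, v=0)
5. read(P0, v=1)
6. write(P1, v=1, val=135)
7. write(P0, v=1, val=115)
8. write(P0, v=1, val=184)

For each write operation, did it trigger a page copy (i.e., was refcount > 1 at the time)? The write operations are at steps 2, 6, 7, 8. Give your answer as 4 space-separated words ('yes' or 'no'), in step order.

Op 1: fork(P0) -> P1. 2 ppages; refcounts: pp0:2 pp1:2
Op 2: write(P0, v0, 191). refcount(pp0)=2>1 -> COPY to pp2. 3 ppages; refcounts: pp0:1 pp1:2 pp2:1
Op 3: read(P0, v1) -> 21. No state change.
Op 4: read(P0, v0) -> 191. No state change.
Op 5: read(P0, v1) -> 21. No state change.
Op 6: write(P1, v1, 135). refcount(pp1)=2>1 -> COPY to pp3. 4 ppages; refcounts: pp0:1 pp1:1 pp2:1 pp3:1
Op 7: write(P0, v1, 115). refcount(pp1)=1 -> write in place. 4 ppages; refcounts: pp0:1 pp1:1 pp2:1 pp3:1
Op 8: write(P0, v1, 184). refcount(pp1)=1 -> write in place. 4 ppages; refcounts: pp0:1 pp1:1 pp2:1 pp3:1

yes yes no no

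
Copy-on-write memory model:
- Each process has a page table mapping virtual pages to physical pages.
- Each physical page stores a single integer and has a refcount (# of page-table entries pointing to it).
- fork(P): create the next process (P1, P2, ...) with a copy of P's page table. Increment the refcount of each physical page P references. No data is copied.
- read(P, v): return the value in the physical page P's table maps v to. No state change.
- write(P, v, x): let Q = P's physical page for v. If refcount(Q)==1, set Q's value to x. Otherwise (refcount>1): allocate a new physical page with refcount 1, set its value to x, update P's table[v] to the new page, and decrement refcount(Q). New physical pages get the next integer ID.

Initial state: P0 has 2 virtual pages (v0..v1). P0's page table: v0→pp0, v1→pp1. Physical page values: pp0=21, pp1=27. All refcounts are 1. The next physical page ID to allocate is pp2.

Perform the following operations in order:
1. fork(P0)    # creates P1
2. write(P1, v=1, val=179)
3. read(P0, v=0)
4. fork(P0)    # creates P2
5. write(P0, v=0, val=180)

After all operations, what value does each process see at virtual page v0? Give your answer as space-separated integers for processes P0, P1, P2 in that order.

Answer: 180 21 21

Derivation:
Op 1: fork(P0) -> P1. 2 ppages; refcounts: pp0:2 pp1:2
Op 2: write(P1, v1, 179). refcount(pp1)=2>1 -> COPY to pp2. 3 ppages; refcounts: pp0:2 pp1:1 pp2:1
Op 3: read(P0, v0) -> 21. No state change.
Op 4: fork(P0) -> P2. 3 ppages; refcounts: pp0:3 pp1:2 pp2:1
Op 5: write(P0, v0, 180). refcount(pp0)=3>1 -> COPY to pp3. 4 ppages; refcounts: pp0:2 pp1:2 pp2:1 pp3:1
P0: v0 -> pp3 = 180
P1: v0 -> pp0 = 21
P2: v0 -> pp0 = 21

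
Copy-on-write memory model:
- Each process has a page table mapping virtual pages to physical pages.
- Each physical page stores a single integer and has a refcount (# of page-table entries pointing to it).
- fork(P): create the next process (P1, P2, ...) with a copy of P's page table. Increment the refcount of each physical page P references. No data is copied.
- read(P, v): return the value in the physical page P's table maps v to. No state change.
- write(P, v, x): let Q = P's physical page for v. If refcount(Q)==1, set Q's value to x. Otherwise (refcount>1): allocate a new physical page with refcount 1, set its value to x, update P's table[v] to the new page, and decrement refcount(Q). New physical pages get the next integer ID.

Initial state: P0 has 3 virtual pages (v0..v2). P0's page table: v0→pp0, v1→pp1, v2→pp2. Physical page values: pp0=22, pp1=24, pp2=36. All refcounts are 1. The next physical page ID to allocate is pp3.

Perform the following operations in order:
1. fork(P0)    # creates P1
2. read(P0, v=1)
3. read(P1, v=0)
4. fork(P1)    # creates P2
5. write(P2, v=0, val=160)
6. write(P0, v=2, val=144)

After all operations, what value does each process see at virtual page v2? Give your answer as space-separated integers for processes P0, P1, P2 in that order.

Answer: 144 36 36

Derivation:
Op 1: fork(P0) -> P1. 3 ppages; refcounts: pp0:2 pp1:2 pp2:2
Op 2: read(P0, v1) -> 24. No state change.
Op 3: read(P1, v0) -> 22. No state change.
Op 4: fork(P1) -> P2. 3 ppages; refcounts: pp0:3 pp1:3 pp2:3
Op 5: write(P2, v0, 160). refcount(pp0)=3>1 -> COPY to pp3. 4 ppages; refcounts: pp0:2 pp1:3 pp2:3 pp3:1
Op 6: write(P0, v2, 144). refcount(pp2)=3>1 -> COPY to pp4. 5 ppages; refcounts: pp0:2 pp1:3 pp2:2 pp3:1 pp4:1
P0: v2 -> pp4 = 144
P1: v2 -> pp2 = 36
P2: v2 -> pp2 = 36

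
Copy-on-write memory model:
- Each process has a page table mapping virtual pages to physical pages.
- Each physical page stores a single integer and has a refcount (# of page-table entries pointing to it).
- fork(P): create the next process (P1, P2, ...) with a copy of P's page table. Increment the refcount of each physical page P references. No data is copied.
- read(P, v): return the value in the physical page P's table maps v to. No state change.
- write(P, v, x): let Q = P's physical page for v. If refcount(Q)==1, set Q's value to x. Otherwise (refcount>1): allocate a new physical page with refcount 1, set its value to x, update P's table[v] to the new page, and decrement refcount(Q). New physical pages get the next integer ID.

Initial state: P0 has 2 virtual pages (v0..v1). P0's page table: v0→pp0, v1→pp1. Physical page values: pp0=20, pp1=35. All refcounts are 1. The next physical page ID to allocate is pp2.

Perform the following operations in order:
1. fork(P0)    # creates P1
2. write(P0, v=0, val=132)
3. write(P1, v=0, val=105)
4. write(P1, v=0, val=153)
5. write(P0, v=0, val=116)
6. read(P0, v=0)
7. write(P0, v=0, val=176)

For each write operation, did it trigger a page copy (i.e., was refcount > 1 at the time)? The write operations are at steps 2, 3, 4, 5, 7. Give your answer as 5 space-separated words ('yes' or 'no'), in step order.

Op 1: fork(P0) -> P1. 2 ppages; refcounts: pp0:2 pp1:2
Op 2: write(P0, v0, 132). refcount(pp0)=2>1 -> COPY to pp2. 3 ppages; refcounts: pp0:1 pp1:2 pp2:1
Op 3: write(P1, v0, 105). refcount(pp0)=1 -> write in place. 3 ppages; refcounts: pp0:1 pp1:2 pp2:1
Op 4: write(P1, v0, 153). refcount(pp0)=1 -> write in place. 3 ppages; refcounts: pp0:1 pp1:2 pp2:1
Op 5: write(P0, v0, 116). refcount(pp2)=1 -> write in place. 3 ppages; refcounts: pp0:1 pp1:2 pp2:1
Op 6: read(P0, v0) -> 116. No state change.
Op 7: write(P0, v0, 176). refcount(pp2)=1 -> write in place. 3 ppages; refcounts: pp0:1 pp1:2 pp2:1

yes no no no no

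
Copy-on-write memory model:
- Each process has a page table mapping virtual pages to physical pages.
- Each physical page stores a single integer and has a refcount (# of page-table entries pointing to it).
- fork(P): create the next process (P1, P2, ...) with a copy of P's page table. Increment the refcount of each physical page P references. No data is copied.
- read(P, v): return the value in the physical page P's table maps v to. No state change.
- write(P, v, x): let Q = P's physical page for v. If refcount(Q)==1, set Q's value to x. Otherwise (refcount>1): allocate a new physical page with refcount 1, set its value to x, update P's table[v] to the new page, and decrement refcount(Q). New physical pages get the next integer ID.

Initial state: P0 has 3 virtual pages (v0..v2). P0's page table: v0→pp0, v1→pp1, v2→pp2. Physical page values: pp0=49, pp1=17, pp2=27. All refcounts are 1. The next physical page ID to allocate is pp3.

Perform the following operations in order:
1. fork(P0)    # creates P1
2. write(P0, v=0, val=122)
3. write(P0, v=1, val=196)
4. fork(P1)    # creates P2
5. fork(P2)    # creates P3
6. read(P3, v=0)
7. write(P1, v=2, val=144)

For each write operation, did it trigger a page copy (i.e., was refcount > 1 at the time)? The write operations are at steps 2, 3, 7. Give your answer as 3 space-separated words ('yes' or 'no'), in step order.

Op 1: fork(P0) -> P1. 3 ppages; refcounts: pp0:2 pp1:2 pp2:2
Op 2: write(P0, v0, 122). refcount(pp0)=2>1 -> COPY to pp3. 4 ppages; refcounts: pp0:1 pp1:2 pp2:2 pp3:1
Op 3: write(P0, v1, 196). refcount(pp1)=2>1 -> COPY to pp4. 5 ppages; refcounts: pp0:1 pp1:1 pp2:2 pp3:1 pp4:1
Op 4: fork(P1) -> P2. 5 ppages; refcounts: pp0:2 pp1:2 pp2:3 pp3:1 pp4:1
Op 5: fork(P2) -> P3. 5 ppages; refcounts: pp0:3 pp1:3 pp2:4 pp3:1 pp4:1
Op 6: read(P3, v0) -> 49. No state change.
Op 7: write(P1, v2, 144). refcount(pp2)=4>1 -> COPY to pp5. 6 ppages; refcounts: pp0:3 pp1:3 pp2:3 pp3:1 pp4:1 pp5:1

yes yes yes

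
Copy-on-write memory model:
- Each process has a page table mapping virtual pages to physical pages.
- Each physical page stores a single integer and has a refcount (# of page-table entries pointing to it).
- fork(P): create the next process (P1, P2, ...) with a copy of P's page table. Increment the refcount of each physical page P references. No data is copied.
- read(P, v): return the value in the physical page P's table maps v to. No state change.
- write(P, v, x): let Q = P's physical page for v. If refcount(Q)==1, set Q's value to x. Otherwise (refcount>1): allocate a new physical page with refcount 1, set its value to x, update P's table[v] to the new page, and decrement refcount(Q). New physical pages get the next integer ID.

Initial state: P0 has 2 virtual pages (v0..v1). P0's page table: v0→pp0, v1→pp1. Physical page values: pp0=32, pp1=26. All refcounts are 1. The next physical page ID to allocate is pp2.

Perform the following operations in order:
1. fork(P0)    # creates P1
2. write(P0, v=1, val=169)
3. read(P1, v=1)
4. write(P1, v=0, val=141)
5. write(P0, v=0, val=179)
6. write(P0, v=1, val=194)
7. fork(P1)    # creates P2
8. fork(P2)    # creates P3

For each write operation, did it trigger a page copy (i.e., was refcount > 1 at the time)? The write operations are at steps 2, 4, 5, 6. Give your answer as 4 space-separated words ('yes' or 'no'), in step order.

Op 1: fork(P0) -> P1. 2 ppages; refcounts: pp0:2 pp1:2
Op 2: write(P0, v1, 169). refcount(pp1)=2>1 -> COPY to pp2. 3 ppages; refcounts: pp0:2 pp1:1 pp2:1
Op 3: read(P1, v1) -> 26. No state change.
Op 4: write(P1, v0, 141). refcount(pp0)=2>1 -> COPY to pp3. 4 ppages; refcounts: pp0:1 pp1:1 pp2:1 pp3:1
Op 5: write(P0, v0, 179). refcount(pp0)=1 -> write in place. 4 ppages; refcounts: pp0:1 pp1:1 pp2:1 pp3:1
Op 6: write(P0, v1, 194). refcount(pp2)=1 -> write in place. 4 ppages; refcounts: pp0:1 pp1:1 pp2:1 pp3:1
Op 7: fork(P1) -> P2. 4 ppages; refcounts: pp0:1 pp1:2 pp2:1 pp3:2
Op 8: fork(P2) -> P3. 4 ppages; refcounts: pp0:1 pp1:3 pp2:1 pp3:3

yes yes no no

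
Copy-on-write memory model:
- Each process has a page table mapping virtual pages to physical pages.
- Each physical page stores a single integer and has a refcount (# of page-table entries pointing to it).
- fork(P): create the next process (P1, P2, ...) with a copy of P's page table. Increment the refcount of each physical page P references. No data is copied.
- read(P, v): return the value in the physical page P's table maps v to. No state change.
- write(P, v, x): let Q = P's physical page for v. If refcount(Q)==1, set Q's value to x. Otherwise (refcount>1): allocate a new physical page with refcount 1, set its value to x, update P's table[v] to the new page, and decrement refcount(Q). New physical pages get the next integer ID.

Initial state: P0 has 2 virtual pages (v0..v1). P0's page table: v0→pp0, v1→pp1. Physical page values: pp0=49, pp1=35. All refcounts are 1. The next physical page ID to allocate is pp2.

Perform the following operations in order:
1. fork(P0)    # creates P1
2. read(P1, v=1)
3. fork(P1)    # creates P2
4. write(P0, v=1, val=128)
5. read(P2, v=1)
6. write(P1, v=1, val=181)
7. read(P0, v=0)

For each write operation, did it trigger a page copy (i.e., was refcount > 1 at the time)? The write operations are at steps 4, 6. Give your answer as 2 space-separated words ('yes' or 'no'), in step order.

Op 1: fork(P0) -> P1. 2 ppages; refcounts: pp0:2 pp1:2
Op 2: read(P1, v1) -> 35. No state change.
Op 3: fork(P1) -> P2. 2 ppages; refcounts: pp0:3 pp1:3
Op 4: write(P0, v1, 128). refcount(pp1)=3>1 -> COPY to pp2. 3 ppages; refcounts: pp0:3 pp1:2 pp2:1
Op 5: read(P2, v1) -> 35. No state change.
Op 6: write(P1, v1, 181). refcount(pp1)=2>1 -> COPY to pp3. 4 ppages; refcounts: pp0:3 pp1:1 pp2:1 pp3:1
Op 7: read(P0, v0) -> 49. No state change.

yes yes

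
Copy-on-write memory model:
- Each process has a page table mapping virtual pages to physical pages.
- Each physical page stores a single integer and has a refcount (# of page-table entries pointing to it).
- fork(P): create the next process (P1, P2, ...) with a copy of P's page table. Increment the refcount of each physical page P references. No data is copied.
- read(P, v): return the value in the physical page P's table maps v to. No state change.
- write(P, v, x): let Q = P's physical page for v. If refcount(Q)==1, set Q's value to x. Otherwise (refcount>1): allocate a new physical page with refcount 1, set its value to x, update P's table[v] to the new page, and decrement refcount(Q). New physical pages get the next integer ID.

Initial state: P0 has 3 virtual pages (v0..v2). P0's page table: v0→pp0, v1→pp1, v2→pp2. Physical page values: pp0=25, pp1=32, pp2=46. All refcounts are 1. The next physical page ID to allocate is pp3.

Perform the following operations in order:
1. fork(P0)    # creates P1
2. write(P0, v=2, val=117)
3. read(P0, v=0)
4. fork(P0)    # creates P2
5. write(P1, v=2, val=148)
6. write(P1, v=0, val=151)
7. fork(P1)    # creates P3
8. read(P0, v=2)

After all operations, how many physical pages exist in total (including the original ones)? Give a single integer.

Answer: 5

Derivation:
Op 1: fork(P0) -> P1. 3 ppages; refcounts: pp0:2 pp1:2 pp2:2
Op 2: write(P0, v2, 117). refcount(pp2)=2>1 -> COPY to pp3. 4 ppages; refcounts: pp0:2 pp1:2 pp2:1 pp3:1
Op 3: read(P0, v0) -> 25. No state change.
Op 4: fork(P0) -> P2. 4 ppages; refcounts: pp0:3 pp1:3 pp2:1 pp3:2
Op 5: write(P1, v2, 148). refcount(pp2)=1 -> write in place. 4 ppages; refcounts: pp0:3 pp1:3 pp2:1 pp3:2
Op 6: write(P1, v0, 151). refcount(pp0)=3>1 -> COPY to pp4. 5 ppages; refcounts: pp0:2 pp1:3 pp2:1 pp3:2 pp4:1
Op 7: fork(P1) -> P3. 5 ppages; refcounts: pp0:2 pp1:4 pp2:2 pp3:2 pp4:2
Op 8: read(P0, v2) -> 117. No state change.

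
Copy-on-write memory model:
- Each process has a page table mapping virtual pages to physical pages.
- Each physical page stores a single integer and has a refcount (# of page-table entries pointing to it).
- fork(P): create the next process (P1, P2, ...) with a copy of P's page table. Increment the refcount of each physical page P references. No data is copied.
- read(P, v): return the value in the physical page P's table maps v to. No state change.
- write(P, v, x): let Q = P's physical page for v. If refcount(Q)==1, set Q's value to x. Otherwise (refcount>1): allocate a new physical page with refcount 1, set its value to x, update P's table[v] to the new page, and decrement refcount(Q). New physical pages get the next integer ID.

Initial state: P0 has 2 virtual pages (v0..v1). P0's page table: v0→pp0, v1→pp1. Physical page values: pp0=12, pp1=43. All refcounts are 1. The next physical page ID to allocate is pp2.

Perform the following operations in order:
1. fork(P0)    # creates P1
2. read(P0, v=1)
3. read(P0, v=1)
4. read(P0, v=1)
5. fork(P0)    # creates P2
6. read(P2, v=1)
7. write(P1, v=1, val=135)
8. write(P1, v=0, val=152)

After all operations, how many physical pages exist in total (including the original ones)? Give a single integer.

Op 1: fork(P0) -> P1. 2 ppages; refcounts: pp0:2 pp1:2
Op 2: read(P0, v1) -> 43. No state change.
Op 3: read(P0, v1) -> 43. No state change.
Op 4: read(P0, v1) -> 43. No state change.
Op 5: fork(P0) -> P2. 2 ppages; refcounts: pp0:3 pp1:3
Op 6: read(P2, v1) -> 43. No state change.
Op 7: write(P1, v1, 135). refcount(pp1)=3>1 -> COPY to pp2. 3 ppages; refcounts: pp0:3 pp1:2 pp2:1
Op 8: write(P1, v0, 152). refcount(pp0)=3>1 -> COPY to pp3. 4 ppages; refcounts: pp0:2 pp1:2 pp2:1 pp3:1

Answer: 4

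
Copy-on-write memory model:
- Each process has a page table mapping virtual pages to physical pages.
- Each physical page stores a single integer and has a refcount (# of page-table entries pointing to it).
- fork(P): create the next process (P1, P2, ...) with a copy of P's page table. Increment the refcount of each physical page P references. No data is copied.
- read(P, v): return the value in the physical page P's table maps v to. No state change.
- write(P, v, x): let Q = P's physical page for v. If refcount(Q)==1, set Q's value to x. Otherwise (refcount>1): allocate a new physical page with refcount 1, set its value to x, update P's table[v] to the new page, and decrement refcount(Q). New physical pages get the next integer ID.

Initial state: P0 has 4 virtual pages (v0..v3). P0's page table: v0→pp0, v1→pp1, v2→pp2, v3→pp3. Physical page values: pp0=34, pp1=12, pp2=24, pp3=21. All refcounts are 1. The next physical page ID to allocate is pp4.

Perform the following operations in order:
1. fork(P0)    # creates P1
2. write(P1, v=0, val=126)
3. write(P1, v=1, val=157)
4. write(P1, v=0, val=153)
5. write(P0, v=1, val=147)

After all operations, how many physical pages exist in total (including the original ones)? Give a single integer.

Answer: 6

Derivation:
Op 1: fork(P0) -> P1. 4 ppages; refcounts: pp0:2 pp1:2 pp2:2 pp3:2
Op 2: write(P1, v0, 126). refcount(pp0)=2>1 -> COPY to pp4. 5 ppages; refcounts: pp0:1 pp1:2 pp2:2 pp3:2 pp4:1
Op 3: write(P1, v1, 157). refcount(pp1)=2>1 -> COPY to pp5. 6 ppages; refcounts: pp0:1 pp1:1 pp2:2 pp3:2 pp4:1 pp5:1
Op 4: write(P1, v0, 153). refcount(pp4)=1 -> write in place. 6 ppages; refcounts: pp0:1 pp1:1 pp2:2 pp3:2 pp4:1 pp5:1
Op 5: write(P0, v1, 147). refcount(pp1)=1 -> write in place. 6 ppages; refcounts: pp0:1 pp1:1 pp2:2 pp3:2 pp4:1 pp5:1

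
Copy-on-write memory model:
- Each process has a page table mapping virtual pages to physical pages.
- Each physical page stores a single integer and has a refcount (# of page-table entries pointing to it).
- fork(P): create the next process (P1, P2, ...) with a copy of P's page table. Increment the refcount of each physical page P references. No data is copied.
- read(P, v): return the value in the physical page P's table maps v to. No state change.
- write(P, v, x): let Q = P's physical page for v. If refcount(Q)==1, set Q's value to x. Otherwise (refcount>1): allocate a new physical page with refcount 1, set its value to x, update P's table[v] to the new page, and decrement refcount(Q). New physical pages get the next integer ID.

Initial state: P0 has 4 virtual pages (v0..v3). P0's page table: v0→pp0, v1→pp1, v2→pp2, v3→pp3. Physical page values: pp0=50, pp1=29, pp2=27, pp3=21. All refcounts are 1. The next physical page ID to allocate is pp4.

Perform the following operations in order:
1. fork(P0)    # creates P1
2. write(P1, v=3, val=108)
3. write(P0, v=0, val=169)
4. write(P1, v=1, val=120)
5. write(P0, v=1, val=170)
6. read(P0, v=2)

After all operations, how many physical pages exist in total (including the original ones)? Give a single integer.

Answer: 7

Derivation:
Op 1: fork(P0) -> P1. 4 ppages; refcounts: pp0:2 pp1:2 pp2:2 pp3:2
Op 2: write(P1, v3, 108). refcount(pp3)=2>1 -> COPY to pp4. 5 ppages; refcounts: pp0:2 pp1:2 pp2:2 pp3:1 pp4:1
Op 3: write(P0, v0, 169). refcount(pp0)=2>1 -> COPY to pp5. 6 ppages; refcounts: pp0:1 pp1:2 pp2:2 pp3:1 pp4:1 pp5:1
Op 4: write(P1, v1, 120). refcount(pp1)=2>1 -> COPY to pp6. 7 ppages; refcounts: pp0:1 pp1:1 pp2:2 pp3:1 pp4:1 pp5:1 pp6:1
Op 5: write(P0, v1, 170). refcount(pp1)=1 -> write in place. 7 ppages; refcounts: pp0:1 pp1:1 pp2:2 pp3:1 pp4:1 pp5:1 pp6:1
Op 6: read(P0, v2) -> 27. No state change.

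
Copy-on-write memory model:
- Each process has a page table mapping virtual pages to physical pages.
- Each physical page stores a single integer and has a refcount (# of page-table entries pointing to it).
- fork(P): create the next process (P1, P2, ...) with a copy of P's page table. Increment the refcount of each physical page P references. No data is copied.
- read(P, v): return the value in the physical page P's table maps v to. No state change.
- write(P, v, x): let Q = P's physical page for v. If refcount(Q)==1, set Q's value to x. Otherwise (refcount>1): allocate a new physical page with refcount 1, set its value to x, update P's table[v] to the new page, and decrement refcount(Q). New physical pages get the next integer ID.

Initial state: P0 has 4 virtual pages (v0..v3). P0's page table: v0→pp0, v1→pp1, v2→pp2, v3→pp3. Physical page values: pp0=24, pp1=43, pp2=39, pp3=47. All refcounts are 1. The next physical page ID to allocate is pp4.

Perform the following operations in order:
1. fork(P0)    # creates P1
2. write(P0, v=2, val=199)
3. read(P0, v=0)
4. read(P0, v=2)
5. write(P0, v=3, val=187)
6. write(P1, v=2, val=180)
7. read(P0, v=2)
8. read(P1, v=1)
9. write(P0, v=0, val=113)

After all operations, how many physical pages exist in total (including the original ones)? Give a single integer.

Answer: 7

Derivation:
Op 1: fork(P0) -> P1. 4 ppages; refcounts: pp0:2 pp1:2 pp2:2 pp3:2
Op 2: write(P0, v2, 199). refcount(pp2)=2>1 -> COPY to pp4. 5 ppages; refcounts: pp0:2 pp1:2 pp2:1 pp3:2 pp4:1
Op 3: read(P0, v0) -> 24. No state change.
Op 4: read(P0, v2) -> 199. No state change.
Op 5: write(P0, v3, 187). refcount(pp3)=2>1 -> COPY to pp5. 6 ppages; refcounts: pp0:2 pp1:2 pp2:1 pp3:1 pp4:1 pp5:1
Op 6: write(P1, v2, 180). refcount(pp2)=1 -> write in place. 6 ppages; refcounts: pp0:2 pp1:2 pp2:1 pp3:1 pp4:1 pp5:1
Op 7: read(P0, v2) -> 199. No state change.
Op 8: read(P1, v1) -> 43. No state change.
Op 9: write(P0, v0, 113). refcount(pp0)=2>1 -> COPY to pp6. 7 ppages; refcounts: pp0:1 pp1:2 pp2:1 pp3:1 pp4:1 pp5:1 pp6:1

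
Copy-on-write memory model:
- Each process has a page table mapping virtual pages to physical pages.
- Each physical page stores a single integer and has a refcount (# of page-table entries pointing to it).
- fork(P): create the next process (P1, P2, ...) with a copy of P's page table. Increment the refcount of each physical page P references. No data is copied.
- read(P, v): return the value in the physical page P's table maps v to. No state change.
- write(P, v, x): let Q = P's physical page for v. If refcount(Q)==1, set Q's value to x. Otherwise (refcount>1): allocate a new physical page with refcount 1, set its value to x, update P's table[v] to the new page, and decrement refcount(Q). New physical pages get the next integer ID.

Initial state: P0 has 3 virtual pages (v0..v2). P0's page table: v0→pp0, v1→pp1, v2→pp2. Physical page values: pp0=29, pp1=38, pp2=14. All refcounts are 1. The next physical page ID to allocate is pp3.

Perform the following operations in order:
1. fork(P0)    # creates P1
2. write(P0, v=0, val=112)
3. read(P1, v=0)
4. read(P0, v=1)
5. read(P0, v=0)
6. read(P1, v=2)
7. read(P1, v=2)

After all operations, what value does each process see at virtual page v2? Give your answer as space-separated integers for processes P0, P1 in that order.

Answer: 14 14

Derivation:
Op 1: fork(P0) -> P1. 3 ppages; refcounts: pp0:2 pp1:2 pp2:2
Op 2: write(P0, v0, 112). refcount(pp0)=2>1 -> COPY to pp3. 4 ppages; refcounts: pp0:1 pp1:2 pp2:2 pp3:1
Op 3: read(P1, v0) -> 29. No state change.
Op 4: read(P0, v1) -> 38. No state change.
Op 5: read(P0, v0) -> 112. No state change.
Op 6: read(P1, v2) -> 14. No state change.
Op 7: read(P1, v2) -> 14. No state change.
P0: v2 -> pp2 = 14
P1: v2 -> pp2 = 14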